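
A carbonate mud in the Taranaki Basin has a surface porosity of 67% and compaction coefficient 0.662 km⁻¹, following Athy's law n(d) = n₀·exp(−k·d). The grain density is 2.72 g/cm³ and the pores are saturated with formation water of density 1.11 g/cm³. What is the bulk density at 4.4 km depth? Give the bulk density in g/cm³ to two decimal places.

Porosity at depth: n = 0.67·exp(−0.662×4.4) = 0.67×0.0543 = 0.0364
Bulk density: ρ_b = (1−n)ρ_g + n·ρ_f = 0.9636×2.72 + 0.0364×1.11
       = 2.621 + 0.040 = 2.661 g/cm³

2.66 g/cm³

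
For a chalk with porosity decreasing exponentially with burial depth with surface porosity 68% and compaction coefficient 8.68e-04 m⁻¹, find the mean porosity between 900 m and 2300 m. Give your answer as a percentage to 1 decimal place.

Working in km (1 km = 1000 m; β in km⁻¹ = β in m⁻¹ × 1000):
⟨n⟩ = (1/(Z₂−Z₁)) ∫ n₀ e^(−βZ) dZ = n₀·(e^(−β·Z₁) − e^(−β·Z₂)) / (β·(Z₂−Z₁))
e^(−0.868×0.9) = 0.4579; e^(−0.868×2.3) = 0.1358
⟨n⟩ = 0.68 × (0.4579 − 0.1358) / (0.868 × 1.4) = 0.68 × 0.2650 = 0.1802

18.0%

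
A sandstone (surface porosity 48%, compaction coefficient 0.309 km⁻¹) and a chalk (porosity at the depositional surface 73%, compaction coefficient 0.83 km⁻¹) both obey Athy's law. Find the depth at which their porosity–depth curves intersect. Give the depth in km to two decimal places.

Set n₀ₐ e^(−kₐZ) = n₀ᵦ e^(−kᵦZ) ⇒ ln(n₀ₐ/n₀ᵦ) = (kₐ − kᵦ)·Z
Z = ln(0.48/0.73) / (0.309 − 0.83) = -0.4193 / -0.521 = 0.805 km

0.80 km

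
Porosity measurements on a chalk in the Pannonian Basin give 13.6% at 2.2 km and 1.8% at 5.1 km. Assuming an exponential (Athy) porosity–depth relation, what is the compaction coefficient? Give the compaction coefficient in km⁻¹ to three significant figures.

0.697 km⁻¹

Athy: phi(z) = phi₀ e^(−βz) ⇒ phi₁/phi₂ = e^{β(z₂−z₁)} ⇒ β = ln(phi₁/phi₂)/(z₂−z₁)
β = ln(0.136/0.018) / (5.1 − 2.2) = ln(7.556) / 2.9 = 2.0223 / 2.9 = 0.6973 km⁻¹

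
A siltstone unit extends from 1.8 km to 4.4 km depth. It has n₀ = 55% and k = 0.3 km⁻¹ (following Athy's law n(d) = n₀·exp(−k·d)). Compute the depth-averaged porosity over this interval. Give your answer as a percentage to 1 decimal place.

⟨n⟩ = (1/(d₂−d₁)) ∫ n₀ e^(−kd) dd = n₀·(e^(−k·d₁) − e^(−k·d₂)) / (k·(d₂−d₁))
e^(−0.3×1.8) = 0.5827; e^(−0.3×4.4) = 0.2671
⟨n⟩ = 0.55 × (0.5827 − 0.2671) / (0.3 × 2.6) = 0.55 × 0.4046 = 0.2225

22.3%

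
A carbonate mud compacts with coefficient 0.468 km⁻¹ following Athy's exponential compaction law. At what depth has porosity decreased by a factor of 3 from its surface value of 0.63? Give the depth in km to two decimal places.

2.35 km

φ/φ₀ = 1/3 ⇒ exp(−k·d) = 1/3 ⇒ d = ln(3) / k
d = 1.0986 / 0.468 = 2.347 km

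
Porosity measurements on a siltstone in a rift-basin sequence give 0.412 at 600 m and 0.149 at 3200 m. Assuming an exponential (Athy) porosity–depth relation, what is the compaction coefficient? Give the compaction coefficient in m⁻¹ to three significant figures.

0.000391 m⁻¹

Working in km (1 km = 1000 m; c in km⁻¹ = c in m⁻¹ × 1000):
Athy: n(z) = n₀ e^(−cz) ⇒ n₁/n₂ = e^{c(z₂−z₁)} ⇒ c = ln(n₁/n₂)/(z₂−z₁)
c = ln(0.412/0.149) / (3.2 − 0.6) = ln(2.765) / 2.6 = 1.0171 / 2.6 = 0.3912 km⁻¹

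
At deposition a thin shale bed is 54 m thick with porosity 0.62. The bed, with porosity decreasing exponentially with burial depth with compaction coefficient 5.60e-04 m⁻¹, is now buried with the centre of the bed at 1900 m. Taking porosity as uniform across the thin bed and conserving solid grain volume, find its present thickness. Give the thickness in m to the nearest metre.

Working in km (1 km = 1000 m; k in km⁻¹ = k in m⁻¹ × 1000):
Porosity at 1.9 km: φ = 0.62·exp(−0.56×1.9) = 0.2139
Solid-volume conservation: h(1−φ) = h₀(1−φ₀) ⇒ h = h₀·(1−φ₀)/(1−φ)
h = 0.054 × (1 − 0.62)/(1 − 0.2139) = 0.054 × 0.4834 = 0.0261 km

26 m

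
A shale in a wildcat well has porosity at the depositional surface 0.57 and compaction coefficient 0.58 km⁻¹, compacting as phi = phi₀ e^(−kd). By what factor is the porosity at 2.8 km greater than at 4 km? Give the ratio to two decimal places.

2.01

phi(d₁)/phi(d₂) = e^(−k·d₁)/e^(−k·d₂) = e^{k(d₂−d₁)}
= exp(0.58 × 1.2) = exp(0.696) = 2.0057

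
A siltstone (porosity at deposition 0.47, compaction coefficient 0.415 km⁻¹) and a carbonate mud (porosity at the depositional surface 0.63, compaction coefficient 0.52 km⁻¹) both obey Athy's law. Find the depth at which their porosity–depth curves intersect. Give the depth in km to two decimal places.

Set φ₀ₐ e^(−cₐd) = φ₀ᵦ e^(−cᵦd) ⇒ ln(φ₀ₐ/φ₀ᵦ) = (cₐ − cᵦ)·d
d = ln(0.47/0.63) / (0.415 − 0.52) = -0.2930 / -0.105 = 2.790 km

2.79 km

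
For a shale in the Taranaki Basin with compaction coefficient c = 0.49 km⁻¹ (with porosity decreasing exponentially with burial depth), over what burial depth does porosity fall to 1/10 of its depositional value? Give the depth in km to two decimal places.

n/n₀ = 1/10 ⇒ exp(−c·d) = 1/10 ⇒ d = ln(10) / c
d = 2.3026 / 0.49 = 4.699 km

4.70 km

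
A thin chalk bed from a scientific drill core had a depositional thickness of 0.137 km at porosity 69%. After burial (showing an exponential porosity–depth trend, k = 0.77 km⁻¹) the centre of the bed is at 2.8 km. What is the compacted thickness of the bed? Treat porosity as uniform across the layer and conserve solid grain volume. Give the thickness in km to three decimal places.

0.046 km

Porosity at 2.8 km: phi = 0.69·exp(−0.77×2.8) = 0.0799
Solid-volume conservation: h(1−phi) = h₀(1−phi₀) ⇒ h = h₀·(1−phi₀)/(1−phi)
h = 0.137 × (1 − 0.69)/(1 − 0.0799) = 0.137 × 0.3369 = 0.0462 km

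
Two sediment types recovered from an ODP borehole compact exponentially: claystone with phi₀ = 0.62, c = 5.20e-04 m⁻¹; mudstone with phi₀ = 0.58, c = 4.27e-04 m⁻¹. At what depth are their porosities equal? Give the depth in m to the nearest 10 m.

720 m

Working in km (1 km = 1000 m; c in km⁻¹ = c in m⁻¹ × 1000):
Set phi₀ₐ e^(−cₐd) = phi₀ᵦ e^(−cᵦd) ⇒ ln(phi₀ₐ/phi₀ᵦ) = (cₐ − cᵦ)·d
d = ln(0.62/0.58) / (0.52 − 0.427) = 0.0667 / 0.093 = 0.717 km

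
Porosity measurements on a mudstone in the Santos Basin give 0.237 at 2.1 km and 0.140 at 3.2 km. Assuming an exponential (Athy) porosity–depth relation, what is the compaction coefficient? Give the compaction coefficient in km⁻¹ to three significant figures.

Athy: n(d) = n₀ e^(−kd) ⇒ n₁/n₂ = e^{k(d₂−d₁)} ⇒ k = ln(n₁/n₂)/(d₂−d₁)
k = ln(0.237/0.14) / (3.2 − 2.1) = ln(1.693) / 1.1 = 0.5264 / 1.1 = 0.4786 km⁻¹

0.479 km⁻¹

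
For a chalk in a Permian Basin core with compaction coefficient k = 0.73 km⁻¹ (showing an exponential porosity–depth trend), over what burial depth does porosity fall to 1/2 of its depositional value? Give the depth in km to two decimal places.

0.95 km

φ/φ₀ = 1/2 ⇒ exp(−k·z) = 1/2 ⇒ z = ln(2) / k
z = 0.6931 / 0.73 = 0.950 km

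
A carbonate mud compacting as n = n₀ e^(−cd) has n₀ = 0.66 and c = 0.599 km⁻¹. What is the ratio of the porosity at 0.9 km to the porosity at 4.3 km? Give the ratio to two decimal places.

7.66

n(d₁)/n(d₂) = e^(−c·d₁)/e^(−c·d₂) = e^{c(d₂−d₁)}
= exp(0.599 × 3.4) = exp(2.037) = 7.6645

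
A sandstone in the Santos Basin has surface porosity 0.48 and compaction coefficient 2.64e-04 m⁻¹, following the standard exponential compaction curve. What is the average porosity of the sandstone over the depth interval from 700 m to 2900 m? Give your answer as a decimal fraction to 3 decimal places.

Working in km (1 km = 1000 m; β in km⁻¹ = β in m⁻¹ × 1000):
⟨n⟩ = (1/(Z₂−Z₁)) ∫ n₀ e^(−βZ) dZ = n₀·(e^(−β·Z₁) − e^(−β·Z₂)) / (β·(Z₂−Z₁))
e^(−0.264×0.7) = 0.8313; e^(−0.264×2.9) = 0.4651
⟨n⟩ = 0.48 × (0.8313 − 0.4651) / (0.264 × 2.2) = 0.48 × 0.6305 = 0.3027

0.303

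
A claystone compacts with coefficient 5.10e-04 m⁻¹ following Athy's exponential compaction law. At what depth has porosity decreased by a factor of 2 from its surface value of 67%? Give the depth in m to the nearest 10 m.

1360 m

Working in km (1 km = 1000 m; k in km⁻¹ = k in m⁻¹ × 1000):
n/n₀ = 1/2 ⇒ exp(−k·z) = 1/2 ⇒ z = ln(2) / k
z = 0.6931 / 0.51 = 1.359 km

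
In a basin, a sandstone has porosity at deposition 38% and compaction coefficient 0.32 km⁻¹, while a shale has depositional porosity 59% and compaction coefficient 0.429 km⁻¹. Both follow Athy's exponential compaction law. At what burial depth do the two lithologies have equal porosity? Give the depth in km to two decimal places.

Set phi₀ₐ e^(−kₐZ) = phi₀ᵦ e^(−kᵦZ) ⇒ ln(phi₀ₐ/phi₀ᵦ) = (kₐ − kᵦ)·Z
Z = ln(0.38/0.59) / (0.32 − 0.429) = -0.4400 / -0.109 = 4.036 km

4.04 km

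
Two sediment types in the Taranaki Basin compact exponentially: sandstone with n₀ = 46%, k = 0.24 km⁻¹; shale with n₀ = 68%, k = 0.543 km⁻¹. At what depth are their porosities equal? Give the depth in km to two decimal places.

1.29 km

Set n₀ₐ e^(−kₐz) = n₀ᵦ e^(−kᵦz) ⇒ ln(n₀ₐ/n₀ᵦ) = (kₐ − kᵦ)·z
z = ln(0.46/0.68) / (0.24 − 0.543) = -0.3909 / -0.303 = 1.290 km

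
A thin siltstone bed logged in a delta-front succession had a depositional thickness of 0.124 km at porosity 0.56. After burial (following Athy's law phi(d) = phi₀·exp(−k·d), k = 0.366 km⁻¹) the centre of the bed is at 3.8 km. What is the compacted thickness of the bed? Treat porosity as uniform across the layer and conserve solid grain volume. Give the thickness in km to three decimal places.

0.063 km

Porosity at 3.8 km: phi = 0.56·exp(−0.366×3.8) = 0.1394
Solid-volume conservation: h(1−phi) = h₀(1−phi₀) ⇒ h = h₀·(1−phi₀)/(1−phi)
h = 0.124 × (1 − 0.56)/(1 − 0.1394) = 0.124 × 0.5113 = 0.0634 km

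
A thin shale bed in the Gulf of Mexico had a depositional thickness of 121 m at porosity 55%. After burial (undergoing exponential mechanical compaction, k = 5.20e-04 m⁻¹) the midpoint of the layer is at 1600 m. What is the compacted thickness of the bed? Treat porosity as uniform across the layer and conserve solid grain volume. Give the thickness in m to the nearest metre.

Working in km (1 km = 1000 m; k in km⁻¹ = k in m⁻¹ × 1000):
Porosity at 1.6 km: n = 0.55·exp(−0.52×1.6) = 0.2393
Solid-volume conservation: h(1−n) = h₀(1−n₀) ⇒ h = h₀·(1−n₀)/(1−n)
h = 0.121 × (1 − 0.55)/(1 − 0.2393) = 0.121 × 0.5916 = 0.0716 km

72 m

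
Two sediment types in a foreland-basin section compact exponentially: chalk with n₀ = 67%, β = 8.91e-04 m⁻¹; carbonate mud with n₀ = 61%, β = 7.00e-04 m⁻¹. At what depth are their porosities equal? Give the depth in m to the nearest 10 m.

Working in km (1 km = 1000 m; β in km⁻¹ = β in m⁻¹ × 1000):
Set n₀ₐ e^(−βₐd) = n₀ᵦ e^(−βᵦd) ⇒ ln(n₀ₐ/n₀ᵦ) = (βₐ − βᵦ)·d
d = ln(0.67/0.61) / (0.891 − 0.7) = 0.0938 / 0.191 = 0.491 km

490 m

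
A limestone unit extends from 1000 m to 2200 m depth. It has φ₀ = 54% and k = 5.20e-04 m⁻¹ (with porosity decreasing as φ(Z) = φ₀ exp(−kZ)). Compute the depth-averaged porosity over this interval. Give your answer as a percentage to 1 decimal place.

Working in km (1 km = 1000 m; k in km⁻¹ = k in m⁻¹ × 1000):
⟨φ⟩ = (1/(Z₂−Z₁)) ∫ φ₀ e^(−kZ) dZ = φ₀·(e^(−k·Z₁) − e^(−k·Z₂)) / (k·(Z₂−Z₁))
e^(−0.52×1) = 0.5945; e^(−0.52×2.2) = 0.3185
⟨φ⟩ = 0.54 × (0.5945 − 0.3185) / (0.52 × 1.2) = 0.54 × 0.4423 = 0.2388

23.9%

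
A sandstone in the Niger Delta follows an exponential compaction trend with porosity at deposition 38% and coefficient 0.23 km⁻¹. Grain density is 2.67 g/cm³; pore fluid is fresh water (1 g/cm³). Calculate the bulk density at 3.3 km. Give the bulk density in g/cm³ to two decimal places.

Porosity at depth: phi = 0.38·exp(−0.23×3.3) = 0.38×0.4681 = 0.1779
Bulk density: ρ_b = (1−phi)ρ_g + phi·ρ_f = 0.8221×2.67 + 0.1779×1
       = 2.195 + 0.178 = 2.373 g/cm³

2.37 g/cm³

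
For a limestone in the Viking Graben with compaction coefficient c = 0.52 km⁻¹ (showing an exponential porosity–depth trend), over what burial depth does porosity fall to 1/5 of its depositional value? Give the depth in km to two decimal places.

3.10 km

φ/φ₀ = 1/5 ⇒ exp(−c·Z) = 1/5 ⇒ Z = ln(5) / c
Z = 1.6094 / 0.52 = 3.095 km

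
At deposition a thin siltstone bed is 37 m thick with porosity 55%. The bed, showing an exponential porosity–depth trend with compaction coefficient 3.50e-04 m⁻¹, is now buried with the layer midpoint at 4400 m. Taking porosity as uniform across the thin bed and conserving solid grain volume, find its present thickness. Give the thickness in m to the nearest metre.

19 m

Working in km (1 km = 1000 m; c in km⁻¹ = c in m⁻¹ × 1000):
Porosity at 4.4 km: φ = 0.55·exp(−0.35×4.4) = 0.1179
Solid-volume conservation: h(1−φ) = h₀(1−φ₀) ⇒ h = h₀·(1−φ₀)/(1−φ)
h = 0.037 × (1 − 0.55)/(1 − 0.1179) = 0.037 × 0.5102 = 0.0189 km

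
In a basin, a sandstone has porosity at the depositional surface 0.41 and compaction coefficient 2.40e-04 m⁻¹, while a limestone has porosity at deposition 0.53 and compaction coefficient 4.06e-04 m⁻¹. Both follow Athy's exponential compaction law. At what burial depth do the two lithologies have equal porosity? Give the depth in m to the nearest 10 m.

Working in km (1 km = 1000 m; c in km⁻¹ = c in m⁻¹ × 1000):
Set φ₀ₐ e^(−cₐz) = φ₀ᵦ e^(−cᵦz) ⇒ ln(φ₀ₐ/φ₀ᵦ) = (cₐ − cᵦ)·z
z = ln(0.41/0.53) / (0.24 − 0.406) = -0.2567 / -0.166 = 1.547 km

1550 m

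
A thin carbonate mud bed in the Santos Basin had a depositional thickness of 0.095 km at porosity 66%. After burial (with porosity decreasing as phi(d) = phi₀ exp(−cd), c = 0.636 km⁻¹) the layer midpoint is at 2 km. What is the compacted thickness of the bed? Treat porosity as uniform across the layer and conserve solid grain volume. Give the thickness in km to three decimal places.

0.040 km

Porosity at 2 km: phi = 0.66·exp(−0.636×2) = 0.1850
Solid-volume conservation: h(1−phi) = h₀(1−phi₀) ⇒ h = h₀·(1−phi₀)/(1−phi)
h = 0.095 × (1 − 0.66)/(1 − 0.1850) = 0.095 × 0.4172 = 0.0396 km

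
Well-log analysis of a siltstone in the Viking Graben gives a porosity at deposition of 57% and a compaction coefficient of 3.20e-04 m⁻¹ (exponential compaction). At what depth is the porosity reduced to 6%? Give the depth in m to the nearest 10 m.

Working in km (1 km = 1000 m; k in km⁻¹ = k in m⁻¹ × 1000):
Invert Athy's law: z = ln(φ₀/φ) / k
z = ln(0.57/0.06) / 0.32 = ln(9.5) / 0.32 = 2.2513 / 0.32 = 7.035 km

7040 m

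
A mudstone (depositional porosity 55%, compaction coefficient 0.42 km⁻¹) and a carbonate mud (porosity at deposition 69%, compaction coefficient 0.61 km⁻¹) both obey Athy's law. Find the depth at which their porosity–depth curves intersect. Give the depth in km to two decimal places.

Set n₀ₐ e^(−cₐd) = n₀ᵦ e^(−cᵦd) ⇒ ln(n₀ₐ/n₀ᵦ) = (cₐ − cᵦ)·d
d = ln(0.55/0.69) / (0.42 − 0.61) = -0.2268 / -0.19 = 1.194 km

1.19 km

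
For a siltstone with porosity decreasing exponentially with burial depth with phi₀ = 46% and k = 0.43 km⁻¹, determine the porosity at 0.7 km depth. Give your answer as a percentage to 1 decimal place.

phi = phi₀·exp(−k·Z) = 0.46 × exp(−0.43 × 0.7) = 0.46 × exp(−0.301)
  = 0.46 × 0.7401 = 0.3404

34.0%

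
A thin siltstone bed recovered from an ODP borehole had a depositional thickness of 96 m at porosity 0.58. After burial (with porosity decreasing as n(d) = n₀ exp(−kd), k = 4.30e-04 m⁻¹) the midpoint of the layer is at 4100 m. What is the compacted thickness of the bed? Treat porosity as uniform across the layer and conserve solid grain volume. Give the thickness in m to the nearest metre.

Working in km (1 km = 1000 m; k in km⁻¹ = k in m⁻¹ × 1000):
Porosity at 4.1 km: n = 0.58·exp(−0.43×4.1) = 0.0995
Solid-volume conservation: h(1−n) = h₀(1−n₀) ⇒ h = h₀·(1−n₀)/(1−n)
h = 0.096 × (1 − 0.58)/(1 − 0.0995) = 0.096 × 0.4664 = 0.0448 km

45 m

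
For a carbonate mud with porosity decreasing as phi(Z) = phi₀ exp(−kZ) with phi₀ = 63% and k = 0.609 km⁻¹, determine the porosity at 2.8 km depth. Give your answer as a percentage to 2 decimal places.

phi = phi₀·exp(−k·Z) = 0.63 × exp(−0.609 × 2.8) = 0.63 × exp(−1.705)
  = 0.63 × 0.1817 = 0.1145

11.45%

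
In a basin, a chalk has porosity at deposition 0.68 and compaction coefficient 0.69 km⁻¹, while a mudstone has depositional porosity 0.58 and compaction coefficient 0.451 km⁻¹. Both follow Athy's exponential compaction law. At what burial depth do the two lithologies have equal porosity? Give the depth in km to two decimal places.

0.67 km

Set n₀ₐ e^(−cₐd) = n₀ᵦ e^(−cᵦd) ⇒ ln(n₀ₐ/n₀ᵦ) = (cₐ − cᵦ)·d
d = ln(0.68/0.58) / (0.69 − 0.451) = 0.1591 / 0.239 = 0.666 km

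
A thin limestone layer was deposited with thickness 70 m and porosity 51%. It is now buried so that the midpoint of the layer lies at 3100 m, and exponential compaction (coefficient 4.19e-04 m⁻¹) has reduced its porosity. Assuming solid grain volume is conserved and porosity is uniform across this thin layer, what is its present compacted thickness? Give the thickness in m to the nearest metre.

Working in km (1 km = 1000 m; β in km⁻¹ = β in m⁻¹ × 1000):
Porosity at 3.1 km: n = 0.51·exp(−0.419×3.1) = 0.1391
Solid-volume conservation: h(1−n) = h₀(1−n₀) ⇒ h = h₀·(1−n₀)/(1−n)
h = 0.07 × (1 − 0.51)/(1 − 0.1391) = 0.07 × 0.5692 = 0.0398 km

40 m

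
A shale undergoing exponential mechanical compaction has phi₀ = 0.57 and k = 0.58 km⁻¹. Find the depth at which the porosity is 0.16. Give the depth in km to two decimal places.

Invert Athy's law: Z = ln(phi₀/phi) / k
Z = ln(0.57/0.16) / 0.58 = ln(3.562) / 0.58 = 1.2705 / 0.58 = 2.190 km

2.19 km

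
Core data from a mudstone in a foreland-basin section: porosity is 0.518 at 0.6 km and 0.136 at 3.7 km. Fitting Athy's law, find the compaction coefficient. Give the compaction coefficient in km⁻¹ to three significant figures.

Athy: φ(Z) = φ₀ e^(−βZ) ⇒ φ₁/φ₂ = e^{β(Z₂−Z₁)} ⇒ β = ln(φ₁/φ₂)/(Z₂−Z₁)
β = ln(0.518/0.136) / (3.7 − 0.6) = ln(3.809) / 3.1 = 1.3373 / 3.1 = 0.4314 km⁻¹

0.431 km⁻¹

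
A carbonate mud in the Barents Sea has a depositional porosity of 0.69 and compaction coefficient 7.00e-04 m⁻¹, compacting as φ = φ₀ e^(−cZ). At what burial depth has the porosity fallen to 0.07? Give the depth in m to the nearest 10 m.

3270 m

Working in km (1 km = 1000 m; c in km⁻¹ = c in m⁻¹ × 1000):
Invert Athy's law: Z = ln(φ₀/φ) / c
Z = ln(0.69/0.07) / 0.7 = ln(9.857) / 0.7 = 2.2882 / 0.7 = 3.269 km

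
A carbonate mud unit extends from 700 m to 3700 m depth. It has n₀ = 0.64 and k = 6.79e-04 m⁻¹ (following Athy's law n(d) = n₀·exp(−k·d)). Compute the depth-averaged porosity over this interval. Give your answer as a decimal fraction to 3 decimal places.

Working in km (1 km = 1000 m; k in km⁻¹ = k in m⁻¹ × 1000):
⟨n⟩ = (1/(d₂−d₁)) ∫ n₀ e^(−kd) dd = n₀·(e^(−k·d₁) − e^(−k·d₂)) / (k·(d₂−d₁))
e^(−0.679×0.7) = 0.6217; e^(−0.679×3.7) = 0.0811
⟨n⟩ = 0.64 × (0.6217 − 0.0811) / (0.679 × 3) = 0.64 × 0.2654 = 0.1699

0.170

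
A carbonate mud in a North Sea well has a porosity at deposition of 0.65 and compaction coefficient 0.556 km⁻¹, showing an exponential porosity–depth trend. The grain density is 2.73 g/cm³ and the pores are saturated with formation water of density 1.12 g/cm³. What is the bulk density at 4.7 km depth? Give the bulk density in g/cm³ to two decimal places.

2.65 g/cm³

Porosity at depth: n = 0.65·exp(−0.556×4.7) = 0.65×0.0733 = 0.0476
Bulk density: ρ_b = (1−n)ρ_g + n·ρ_f = 0.9524×2.73 + 0.0476×1.12
       = 2.600 + 0.053 = 2.653 g/cm³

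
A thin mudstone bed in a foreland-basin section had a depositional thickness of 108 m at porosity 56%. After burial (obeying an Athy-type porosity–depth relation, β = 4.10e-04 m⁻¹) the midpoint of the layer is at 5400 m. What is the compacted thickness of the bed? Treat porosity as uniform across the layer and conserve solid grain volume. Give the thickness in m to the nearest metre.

Working in km (1 km = 1000 m; β in km⁻¹ = β in m⁻¹ × 1000):
Porosity at 5.4 km: n = 0.56·exp(−0.41×5.4) = 0.0612
Solid-volume conservation: h(1−n) = h₀(1−n₀) ⇒ h = h₀·(1−n₀)/(1−n)
h = 0.108 × (1 − 0.56)/(1 − 0.0612) = 0.108 × 0.4687 = 0.0506 km

51 m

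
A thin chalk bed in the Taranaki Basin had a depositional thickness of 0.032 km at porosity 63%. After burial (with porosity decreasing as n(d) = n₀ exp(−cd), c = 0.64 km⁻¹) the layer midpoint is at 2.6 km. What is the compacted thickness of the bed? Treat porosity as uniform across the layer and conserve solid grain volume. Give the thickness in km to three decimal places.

0.013 km

Porosity at 2.6 km: n = 0.63·exp(−0.64×2.6) = 0.1193
Solid-volume conservation: h(1−n) = h₀(1−n₀) ⇒ h = h₀·(1−n₀)/(1−n)
h = 0.032 × (1 − 0.63)/(1 − 0.1193) = 0.032 × 0.4201 = 0.0134 km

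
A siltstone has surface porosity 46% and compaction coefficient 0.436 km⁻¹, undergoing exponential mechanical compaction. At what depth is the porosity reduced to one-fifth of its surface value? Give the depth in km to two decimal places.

phi/phi₀ = 1/5 ⇒ exp(−k·d) = 1/5 ⇒ d = ln(5) / k
d = 1.6094 / 0.436 = 3.691 km

3.69 km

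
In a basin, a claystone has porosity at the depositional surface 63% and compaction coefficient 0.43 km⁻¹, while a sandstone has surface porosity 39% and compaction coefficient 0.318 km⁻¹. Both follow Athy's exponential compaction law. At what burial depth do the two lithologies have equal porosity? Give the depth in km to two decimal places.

4.28 km

Set n₀ₐ e^(−kₐZ) = n₀ᵦ e^(−kᵦZ) ⇒ ln(n₀ₐ/n₀ᵦ) = (kₐ − kᵦ)·Z
Z = ln(0.63/0.39) / (0.43 − 0.318) = 0.4796 / 0.112 = 4.282 km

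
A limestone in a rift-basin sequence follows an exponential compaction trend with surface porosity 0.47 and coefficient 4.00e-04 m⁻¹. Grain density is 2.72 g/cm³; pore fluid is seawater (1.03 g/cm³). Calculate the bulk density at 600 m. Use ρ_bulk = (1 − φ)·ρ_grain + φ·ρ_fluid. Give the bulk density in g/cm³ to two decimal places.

Working in km (1 km = 1000 m; β in km⁻¹ = β in m⁻¹ × 1000):
Porosity at depth: φ = 0.47·exp(−0.4×0.6) = 0.47×0.7866 = 0.3697
Bulk density: ρ_b = (1−φ)ρ_g + φ·ρ_f = 0.6303×2.72 + 0.3697×1.03
       = 1.714 + 0.381 = 2.095 g/cm³

2.10 g/cm³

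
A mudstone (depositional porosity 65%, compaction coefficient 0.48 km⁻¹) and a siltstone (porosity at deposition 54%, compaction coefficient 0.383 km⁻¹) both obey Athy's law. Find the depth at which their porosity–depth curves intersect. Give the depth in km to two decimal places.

Set φ₀ₐ e^(−cₐd) = φ₀ᵦ e^(−cᵦd) ⇒ ln(φ₀ₐ/φ₀ᵦ) = (cₐ − cᵦ)·d
d = ln(0.65/0.54) / (0.48 − 0.383) = 0.1854 / 0.097 = 1.911 km

1.91 km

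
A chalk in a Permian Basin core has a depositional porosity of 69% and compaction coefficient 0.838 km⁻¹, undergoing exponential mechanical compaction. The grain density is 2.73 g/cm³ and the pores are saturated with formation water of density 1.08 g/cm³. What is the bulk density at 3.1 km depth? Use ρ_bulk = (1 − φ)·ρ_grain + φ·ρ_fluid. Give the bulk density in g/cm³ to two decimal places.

Porosity at depth: φ = 0.69·exp(−0.838×3.1) = 0.69×0.0744 = 0.0514
Bulk density: ρ_b = (1−φ)ρ_g + φ·ρ_f = 0.9486×2.73 + 0.0514×1.08
       = 2.590 + 0.055 = 2.645 g/cm³

2.65 g/cm³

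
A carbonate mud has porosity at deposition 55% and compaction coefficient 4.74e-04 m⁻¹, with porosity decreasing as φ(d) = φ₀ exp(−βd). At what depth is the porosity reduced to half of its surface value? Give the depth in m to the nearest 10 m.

Working in km (1 km = 1000 m; β in km⁻¹ = β in m⁻¹ × 1000):
φ/φ₀ = 1/2 ⇒ exp(−β·d) = 1/2 ⇒ d = ln(2) / β
d = 0.6931 / 0.474 = 1.462 km

1460 m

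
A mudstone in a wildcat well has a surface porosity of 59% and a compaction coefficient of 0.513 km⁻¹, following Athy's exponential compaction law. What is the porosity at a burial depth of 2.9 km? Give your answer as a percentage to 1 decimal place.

13.3%

n = n₀·exp(−k·z) = 0.59 × exp(−0.513 × 2.9) = 0.59 × exp(−1.488)
  = 0.59 × 0.2259 = 0.1333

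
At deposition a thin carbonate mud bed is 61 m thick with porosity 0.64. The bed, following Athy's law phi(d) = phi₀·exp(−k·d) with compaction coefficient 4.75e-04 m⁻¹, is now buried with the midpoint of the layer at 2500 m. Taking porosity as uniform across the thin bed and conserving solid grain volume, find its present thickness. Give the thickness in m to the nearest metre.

27 m

Working in km (1 km = 1000 m; k in km⁻¹ = k in m⁻¹ × 1000):
Porosity at 2.5 km: phi = 0.64·exp(−0.475×2.5) = 0.1952
Solid-volume conservation: h(1−phi) = h₀(1−phi₀) ⇒ h = h₀·(1−phi₀)/(1−phi)
h = 0.061 × (1 − 0.64)/(1 − 0.1952) = 0.061 × 0.4473 = 0.0273 km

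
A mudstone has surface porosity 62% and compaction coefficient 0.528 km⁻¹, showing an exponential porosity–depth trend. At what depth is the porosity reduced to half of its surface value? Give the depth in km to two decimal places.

phi/phi₀ = 1/2 ⇒ exp(−β·Z) = 1/2 ⇒ Z = ln(2) / β
Z = 0.6931 / 0.528 = 1.313 km

1.31 km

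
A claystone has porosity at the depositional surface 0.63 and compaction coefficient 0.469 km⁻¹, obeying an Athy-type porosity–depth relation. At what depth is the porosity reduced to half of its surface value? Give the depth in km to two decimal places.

1.48 km

n/n₀ = 1/2 ⇒ exp(−k·Z) = 1/2 ⇒ Z = ln(2) / k
Z = 0.6931 / 0.469 = 1.478 km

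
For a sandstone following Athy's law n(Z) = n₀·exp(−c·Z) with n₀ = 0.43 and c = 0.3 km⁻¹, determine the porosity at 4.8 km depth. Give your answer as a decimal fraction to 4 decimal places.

0.1019

n = n₀·exp(−c·Z) = 0.43 × exp(−0.3 × 4.8) = 0.43 × exp(−1.44)
  = 0.43 × 0.2369 = 0.1019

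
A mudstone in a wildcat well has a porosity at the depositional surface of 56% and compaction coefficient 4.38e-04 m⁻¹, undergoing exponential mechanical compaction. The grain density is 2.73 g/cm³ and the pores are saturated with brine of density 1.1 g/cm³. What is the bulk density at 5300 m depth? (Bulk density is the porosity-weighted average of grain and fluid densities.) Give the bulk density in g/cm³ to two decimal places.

Working in km (1 km = 1000 m; β in km⁻¹ = β in m⁻¹ × 1000):
Porosity at depth: n = 0.56·exp(−0.438×5.3) = 0.56×0.0981 = 0.0550
Bulk density: ρ_b = (1−n)ρ_g + n·ρ_f = 0.9450×2.73 + 0.0550×1.1
       = 2.580 + 0.060 = 2.640 g/cm³

2.64 g/cm³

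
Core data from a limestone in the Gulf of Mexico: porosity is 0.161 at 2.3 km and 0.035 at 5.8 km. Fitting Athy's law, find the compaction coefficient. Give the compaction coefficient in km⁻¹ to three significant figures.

Athy: n(Z) = n₀ e^(−cZ) ⇒ n₁/n₂ = e^{c(Z₂−Z₁)} ⇒ c = ln(n₁/n₂)/(Z₂−Z₁)
c = ln(0.161/0.035) / (5.8 − 2.3) = ln(4.6) / 3.5 = 1.5261 / 3.5 = 0.436 km⁻¹

0.436 km⁻¹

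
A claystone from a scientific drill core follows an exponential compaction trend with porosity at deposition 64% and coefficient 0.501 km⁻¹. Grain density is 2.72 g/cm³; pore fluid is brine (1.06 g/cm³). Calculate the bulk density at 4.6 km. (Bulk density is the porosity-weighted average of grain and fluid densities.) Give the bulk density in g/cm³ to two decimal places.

2.61 g/cm³

Porosity at depth: n = 0.64·exp(−0.501×4.6) = 0.64×0.0998 = 0.0639
Bulk density: ρ_b = (1−n)ρ_g + n·ρ_f = 0.9361×2.72 + 0.0639×1.06
       = 2.546 + 0.068 = 2.614 g/cm³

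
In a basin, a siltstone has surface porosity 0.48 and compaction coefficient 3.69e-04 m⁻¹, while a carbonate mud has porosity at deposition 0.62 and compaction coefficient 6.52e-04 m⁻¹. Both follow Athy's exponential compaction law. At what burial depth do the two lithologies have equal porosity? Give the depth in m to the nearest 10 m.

Working in km (1 km = 1000 m; k in km⁻¹ = k in m⁻¹ × 1000):
Set phi₀ₐ e^(−kₐZ) = phi₀ᵦ e^(−kᵦZ) ⇒ ln(phi₀ₐ/phi₀ᵦ) = (kₐ − kᵦ)·Z
Z = ln(0.48/0.62) / (0.369 − 0.652) = -0.2559 / -0.283 = 0.904 km

900 m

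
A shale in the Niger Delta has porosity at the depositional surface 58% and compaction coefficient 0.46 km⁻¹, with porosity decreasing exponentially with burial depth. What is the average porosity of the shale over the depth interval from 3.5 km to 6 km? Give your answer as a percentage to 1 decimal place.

6.9%

⟨φ⟩ = (1/(d₂−d₁)) ∫ φ₀ e^(−cd) dd = φ₀·(e^(−c·d₁) − e^(−c·d₂)) / (c·(d₂−d₁))
e^(−0.46×3.5) = 0.1999; e^(−0.46×6) = 0.0633
⟨φ⟩ = 0.58 × (0.1999 − 0.0633) / (0.46 × 2.5) = 0.58 × 0.1188 = 0.0689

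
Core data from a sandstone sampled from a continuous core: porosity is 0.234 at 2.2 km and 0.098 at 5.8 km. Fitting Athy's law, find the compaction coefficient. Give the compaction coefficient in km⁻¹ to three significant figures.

0.242 km⁻¹

Athy: n(Z) = n₀ e^(−cZ) ⇒ n₁/n₂ = e^{c(Z₂−Z₁)} ⇒ c = ln(n₁/n₂)/(Z₂−Z₁)
c = ln(0.234/0.098) / (5.8 − 2.2) = ln(2.388) / 3.6 = 0.8704 / 3.6 = 0.2418 km⁻¹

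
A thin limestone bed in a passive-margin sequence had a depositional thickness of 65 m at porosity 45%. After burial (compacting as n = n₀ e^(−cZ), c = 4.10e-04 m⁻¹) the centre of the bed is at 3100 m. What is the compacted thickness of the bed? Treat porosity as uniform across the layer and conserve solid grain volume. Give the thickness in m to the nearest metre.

Working in km (1 km = 1000 m; c in km⁻¹ = c in m⁻¹ × 1000):
Porosity at 3.1 km: n = 0.45·exp(−0.41×3.1) = 0.1262
Solid-volume conservation: h(1−n) = h₀(1−n₀) ⇒ h = h₀·(1−n₀)/(1−n)
h = 0.065 × (1 − 0.45)/(1 − 0.1262) = 0.065 × 0.6295 = 0.0409 km

41 m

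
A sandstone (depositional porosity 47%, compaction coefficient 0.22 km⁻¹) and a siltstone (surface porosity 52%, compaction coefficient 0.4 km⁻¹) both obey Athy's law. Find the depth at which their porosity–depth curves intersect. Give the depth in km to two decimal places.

0.56 km

Set n₀ₐ e^(−cₐd) = n₀ᵦ e^(−cᵦd) ⇒ ln(n₀ₐ/n₀ᵦ) = (cₐ − cᵦ)·d
d = ln(0.47/0.52) / (0.22 − 0.4) = -0.1011 / -0.18 = 0.562 km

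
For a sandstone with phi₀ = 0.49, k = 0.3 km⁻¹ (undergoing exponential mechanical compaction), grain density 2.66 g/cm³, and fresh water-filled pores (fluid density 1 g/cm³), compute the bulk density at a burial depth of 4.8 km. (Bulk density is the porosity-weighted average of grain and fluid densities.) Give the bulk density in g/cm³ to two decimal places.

Porosity at depth: phi = 0.49·exp(−0.3×4.8) = 0.49×0.2369 = 0.1161
Bulk density: ρ_b = (1−phi)ρ_g + phi·ρ_f = 0.8839×2.66 + 0.1161×1
       = 2.351 + 0.116 = 2.467 g/cm³

2.47 g/cm³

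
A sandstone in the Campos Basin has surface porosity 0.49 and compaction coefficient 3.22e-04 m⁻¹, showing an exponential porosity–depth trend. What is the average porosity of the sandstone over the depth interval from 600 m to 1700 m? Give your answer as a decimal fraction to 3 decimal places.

Working in km (1 km = 1000 m; k in km⁻¹ = k in m⁻¹ × 1000):
⟨φ⟩ = (1/(Z₂−Z₁)) ∫ φ₀ e^(−kZ) dZ = φ₀·(e^(−k·Z₁) − e^(−k·Z₂)) / (k·(Z₂−Z₁))
e^(−0.322×0.6) = 0.8243; e^(−0.322×1.7) = 0.5785
⟨φ⟩ = 0.49 × (0.8243 − 0.5785) / (0.322 × 1.1) = 0.49 × 0.6941 = 0.3401

0.340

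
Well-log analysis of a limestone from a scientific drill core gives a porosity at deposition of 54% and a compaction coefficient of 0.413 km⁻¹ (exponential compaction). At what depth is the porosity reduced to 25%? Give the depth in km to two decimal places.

Invert Athy's law: z = ln(phi₀/phi) / c
z = ln(0.54/0.25) / 0.413 = ln(2.16) / 0.413 = 0.7701 / 0.413 = 1.865 km

1.86 km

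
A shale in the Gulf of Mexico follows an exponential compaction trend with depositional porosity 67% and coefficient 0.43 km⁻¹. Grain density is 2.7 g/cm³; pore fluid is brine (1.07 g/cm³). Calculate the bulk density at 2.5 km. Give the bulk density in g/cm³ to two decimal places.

2.33 g/cm³

Porosity at depth: φ = 0.67·exp(−0.43×2.5) = 0.67×0.3413 = 0.2287
Bulk density: ρ_b = (1−φ)ρ_g + φ·ρ_f = 0.7713×2.7 + 0.2287×1.07
       = 2.083 + 0.245 = 2.327 g/cm³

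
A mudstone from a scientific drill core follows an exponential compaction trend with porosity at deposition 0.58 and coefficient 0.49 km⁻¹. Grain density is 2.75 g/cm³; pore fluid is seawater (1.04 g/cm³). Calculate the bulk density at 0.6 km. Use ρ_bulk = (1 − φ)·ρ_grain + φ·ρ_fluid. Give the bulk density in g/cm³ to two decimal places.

Porosity at depth: n = 0.58·exp(−0.49×0.6) = 0.58×0.7453 = 0.4323
Bulk density: ρ_b = (1−n)ρ_g + n·ρ_f = 0.5677×2.75 + 0.4323×1.04
       = 1.561 + 0.450 = 2.011 g/cm³

2.01 g/cm³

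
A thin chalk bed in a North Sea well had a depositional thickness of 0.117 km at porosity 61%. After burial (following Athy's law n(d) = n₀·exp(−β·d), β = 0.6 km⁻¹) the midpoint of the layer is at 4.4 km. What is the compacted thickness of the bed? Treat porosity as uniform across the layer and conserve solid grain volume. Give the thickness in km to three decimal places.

Porosity at 4.4 km: n = 0.61·exp(−0.6×4.4) = 0.0435
Solid-volume conservation: h(1−n) = h₀(1−n₀) ⇒ h = h₀·(1−n₀)/(1−n)
h = 0.117 × (1 − 0.61)/(1 − 0.0435) = 0.117 × 0.4077 = 0.0477 km

0.048 km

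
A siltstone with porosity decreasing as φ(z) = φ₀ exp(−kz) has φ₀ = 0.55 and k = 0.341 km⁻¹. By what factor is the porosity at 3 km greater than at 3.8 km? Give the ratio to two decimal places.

φ(z₁)/φ(z₂) = e^(−k·z₁)/e^(−k·z₂) = e^{k(z₂−z₁)}
= exp(0.341 × 0.8) = exp(0.2728) = 1.3136

1.31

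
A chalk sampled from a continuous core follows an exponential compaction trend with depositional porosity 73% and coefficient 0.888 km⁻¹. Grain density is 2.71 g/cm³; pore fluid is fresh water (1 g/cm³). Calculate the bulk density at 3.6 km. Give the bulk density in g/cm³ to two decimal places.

Porosity at depth: n = 0.73·exp(−0.888×3.6) = 0.73×0.0409 = 0.0299
Bulk density: ρ_b = (1−n)ρ_g + n·ρ_f = 0.9701×2.71 + 0.0299×1
       = 2.629 + 0.030 = 2.659 g/cm³

2.66 g/cm³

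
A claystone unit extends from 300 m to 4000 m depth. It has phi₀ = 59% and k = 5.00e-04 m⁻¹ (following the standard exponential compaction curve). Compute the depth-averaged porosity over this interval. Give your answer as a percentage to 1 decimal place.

Working in km (1 km = 1000 m; k in km⁻¹ = k in m⁻¹ × 1000):
⟨phi⟩ = (1/(Z₂−Z₁)) ∫ phi₀ e^(−kZ) dZ = phi₀·(e^(−k·Z₁) − e^(−k·Z₂)) / (k·(Z₂−Z₁))
e^(−0.5×0.3) = 0.8607; e^(−0.5×4) = 0.1353
⟨phi⟩ = 0.59 × (0.8607 − 0.1353) / (0.5 × 3.7) = 0.59 × 0.3921 = 0.2313

23.1%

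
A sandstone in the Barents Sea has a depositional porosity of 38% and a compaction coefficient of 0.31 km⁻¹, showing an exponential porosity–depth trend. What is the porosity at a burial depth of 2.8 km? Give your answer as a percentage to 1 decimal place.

phi = phi₀·exp(−k·d) = 0.38 × exp(−0.31 × 2.8) = 0.38 × exp(−0.868)
  = 0.38 × 0.4198 = 0.1595

16.0%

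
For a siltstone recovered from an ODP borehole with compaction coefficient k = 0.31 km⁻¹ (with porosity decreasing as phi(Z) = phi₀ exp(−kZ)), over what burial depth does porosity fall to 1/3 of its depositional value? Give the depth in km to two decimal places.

phi/phi₀ = 1/3 ⇒ exp(−k·Z) = 1/3 ⇒ Z = ln(3) / k
Z = 1.0986 / 0.31 = 3.544 km

3.54 km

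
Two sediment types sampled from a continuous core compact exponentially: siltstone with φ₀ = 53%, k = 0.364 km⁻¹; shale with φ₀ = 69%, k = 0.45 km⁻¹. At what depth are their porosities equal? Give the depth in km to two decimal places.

Set φ₀ₐ e^(−kₐd) = φ₀ᵦ e^(−kᵦd) ⇒ ln(φ₀ₐ/φ₀ᵦ) = (kₐ − kᵦ)·d
d = ln(0.53/0.69) / (0.364 − 0.45) = -0.2638 / -0.086 = 3.068 km

3.07 km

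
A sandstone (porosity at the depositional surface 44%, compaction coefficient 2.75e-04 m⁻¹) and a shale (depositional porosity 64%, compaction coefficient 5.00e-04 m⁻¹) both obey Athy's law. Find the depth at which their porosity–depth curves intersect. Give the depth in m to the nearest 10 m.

Working in km (1 km = 1000 m; c in km⁻¹ = c in m⁻¹ × 1000):
Set φ₀ₐ e^(−cₐz) = φ₀ᵦ e^(−cᵦz) ⇒ ln(φ₀ₐ/φ₀ᵦ) = (cₐ − cᵦ)·z
z = ln(0.44/0.64) / (0.275 − 0.5) = -0.3747 / -0.225 = 1.665 km

1670 m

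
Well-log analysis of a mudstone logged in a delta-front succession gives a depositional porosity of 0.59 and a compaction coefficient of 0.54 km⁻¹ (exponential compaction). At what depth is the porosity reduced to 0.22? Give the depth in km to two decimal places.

1.83 km

Invert Athy's law: d = ln(n₀/n) / β
d = ln(0.59/0.22) / 0.54 = ln(2.682) / 0.54 = 0.9865 / 0.54 = 1.827 km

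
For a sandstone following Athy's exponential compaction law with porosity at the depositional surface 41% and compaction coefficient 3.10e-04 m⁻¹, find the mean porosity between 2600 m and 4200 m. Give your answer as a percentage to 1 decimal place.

14.4%

Working in km (1 km = 1000 m; c in km⁻¹ = c in m⁻¹ × 1000):
⟨φ⟩ = (1/(z₂−z₁)) ∫ φ₀ e^(−cz) dz = φ₀·(e^(−c·z₁) − e^(−c·z₂)) / (c·(z₂−z₁))
e^(−0.31×2.6) = 0.4466; e^(−0.31×4.2) = 0.2720
⟨φ⟩ = 0.41 × (0.4466 − 0.2720) / (0.31 × 1.6) = 0.41 × 0.3521 = 0.1444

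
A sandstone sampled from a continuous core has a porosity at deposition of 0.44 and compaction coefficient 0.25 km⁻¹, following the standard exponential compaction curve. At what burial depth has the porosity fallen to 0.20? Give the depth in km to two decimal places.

Invert Athy's law: d = ln(n₀/n) / c
d = ln(0.44/0.2) / 0.25 = ln(2.2) / 0.25 = 0.7885 / 0.25 = 3.154 km

3.15 km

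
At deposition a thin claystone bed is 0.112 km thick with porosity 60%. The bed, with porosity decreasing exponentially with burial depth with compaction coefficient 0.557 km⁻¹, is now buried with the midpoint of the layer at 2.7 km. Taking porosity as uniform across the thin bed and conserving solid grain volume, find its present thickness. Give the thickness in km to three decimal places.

Porosity at 2.7 km: φ = 0.6·exp(−0.557×2.7) = 0.1334
Solid-volume conservation: h(1−φ) = h₀(1−φ₀) ⇒ h = h₀·(1−φ₀)/(1−φ)
h = 0.112 × (1 − 0.6)/(1 − 0.1334) = 0.112 × 0.4616 = 0.0517 km

0.052 km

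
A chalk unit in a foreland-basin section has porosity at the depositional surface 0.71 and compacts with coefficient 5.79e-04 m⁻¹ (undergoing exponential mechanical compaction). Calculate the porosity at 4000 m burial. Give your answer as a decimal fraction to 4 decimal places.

Working in km (1 km = 1000 m; c in km⁻¹ = c in m⁻¹ × 1000):
n = n₀·exp(−c·Z) = 0.71 × exp(−0.579 × 4) = 0.71 × exp(−2.316)
  = 0.71 × 0.0987 = 0.0701

0.0701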